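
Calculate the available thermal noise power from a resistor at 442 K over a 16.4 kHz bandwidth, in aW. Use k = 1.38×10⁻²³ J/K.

100 aW

P_n = kTB = 1.38×10⁻²³ × 442 × 1.64×10⁴ = 1.00×10⁻¹⁶ W = 100 aW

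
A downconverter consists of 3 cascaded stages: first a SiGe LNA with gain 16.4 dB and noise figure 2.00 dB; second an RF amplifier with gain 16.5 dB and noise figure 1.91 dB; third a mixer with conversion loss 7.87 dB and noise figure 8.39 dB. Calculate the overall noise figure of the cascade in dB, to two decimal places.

Convert to linear (a loss of L dB is a gain of −L dB): F_i = 10^(NF_i/10), G_i = 10^(G_i,dB/10)
  Stage 1: F_1 = 10^(2.00/10) = 1.585, G_1 = 10^(16.4/10) = 43.65
  Stage 2: F_2 = 10^(1.91/10) = 1.552, G_2 = 10^(16.5/10) = 44.67
  Stage 3: F_3 = 10^(8.39/10) = 6.902, G_3 = 10^(−7.87/10) = 0.1633
Friis cascade:
  F = 1.585 + (1.552 − 1)/43.65 + (6.902 − 1)/1950 = 1.601
NF = 10 log₁₀(1.601) = 2.04 dB

2.04 dB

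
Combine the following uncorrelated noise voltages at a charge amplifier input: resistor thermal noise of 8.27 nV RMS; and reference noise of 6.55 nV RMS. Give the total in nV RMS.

Uncorrelated sources add in power (mean-square): V_tot = √(ΣV_i²)
V_tot = √[(8.27×10⁻⁹)² + (6.55×10⁻⁹)²] = 1.05×10⁻⁸ V = 10.5 nV

10.5 nV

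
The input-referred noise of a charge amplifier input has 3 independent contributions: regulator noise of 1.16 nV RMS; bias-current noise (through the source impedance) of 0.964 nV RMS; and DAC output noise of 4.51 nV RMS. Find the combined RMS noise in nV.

Uncorrelated sources add in power (mean-square): V_tot = √(ΣV_i²)
V_tot = √[(1.16×10⁻⁹)² + (9.64×10⁻¹⁰)² + (4.51×10⁻⁹)²] = 4.76×10⁻⁹ V = 4.76 nV

4.76 nV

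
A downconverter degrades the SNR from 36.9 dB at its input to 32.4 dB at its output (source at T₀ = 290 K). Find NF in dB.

4.5 dB

NF (dB) = SNR_in(dB) − SNR_out(dB) when the source is at T₀
NF = 36.9 − 32.4 = 4.5 dB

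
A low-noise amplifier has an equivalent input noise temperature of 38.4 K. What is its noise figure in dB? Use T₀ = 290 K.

F = 1 + T_e/T₀ = 1 + 38.4/290 = 1.13241
NF = 10 log₁₀(1.13241) = 0.540 dB

0.540 dB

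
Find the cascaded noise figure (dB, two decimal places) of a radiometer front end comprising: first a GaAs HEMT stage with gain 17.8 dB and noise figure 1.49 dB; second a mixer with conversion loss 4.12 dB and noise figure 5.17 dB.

1.61 dB

Convert to linear (a loss of L dB is a gain of −L dB): F_i = 10^(NF_i/10), G_i = 10^(G_i,dB/10)
  Stage 1: F_1 = 10^(1.49/10) = 1.409, G_1 = 10^(17.8/10) = 60.26
  Stage 2: F_2 = 10^(5.17/10) = 3.289, G_2 = 10^(−4.12/10) = 0.3873
Friis cascade:
  F = 1.409 + (3.289 − 1)/60.26 = 1.447
NF = 10 log₁₀(1.447) = 1.61 dB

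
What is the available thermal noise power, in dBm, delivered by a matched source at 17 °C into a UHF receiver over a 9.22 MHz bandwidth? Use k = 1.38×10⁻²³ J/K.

T = 17 °C + 273.15 = 290.15 K
P_n = kTB = 1.38×10⁻²³ × 290.15 × 9.22×10⁶ = 3.69×10⁻¹⁴ W
In dBm: 10 log₁₀(3.69×10⁻¹⁴ / 10⁻³) = −104.3 dBm

−104.3 dBm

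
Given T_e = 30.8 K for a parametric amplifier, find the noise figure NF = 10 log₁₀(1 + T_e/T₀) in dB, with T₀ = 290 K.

F = 1 + T_e/T₀ = 1 + 30.8/290 = 1.10621
NF = 10 log₁₀(1.10621) = 0.438 dB

0.438 dB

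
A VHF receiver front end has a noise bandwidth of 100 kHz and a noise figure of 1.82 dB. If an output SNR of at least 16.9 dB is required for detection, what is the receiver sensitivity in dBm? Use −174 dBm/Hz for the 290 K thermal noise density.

Sensitivity = −174 + 10 log₁₀(B) + NF + SNR_min
= −174 + 50 + 1.82 + 16.9
= −105.28 dBm → −105.3 dBm

−105.3 dBm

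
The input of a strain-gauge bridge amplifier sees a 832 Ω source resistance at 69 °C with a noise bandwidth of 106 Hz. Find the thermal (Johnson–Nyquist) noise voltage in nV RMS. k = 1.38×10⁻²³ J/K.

T = 69 °C + 273.15 = 342.15 K
V_n = √(4kTRB)
4kTRB = 4 × 1.38×10⁻²³ × 342.15 × 8.32×10² × 1.06×10² = 1.67×10⁻¹⁵ V²
V_n = √(1.67×10⁻¹⁵) = 4.08×10⁻⁸ V = 40.8 nV

40.8 nV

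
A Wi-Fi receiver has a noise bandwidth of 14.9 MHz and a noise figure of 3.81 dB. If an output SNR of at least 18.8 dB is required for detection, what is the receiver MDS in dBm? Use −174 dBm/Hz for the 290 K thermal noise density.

−79.7 dBm

Sensitivity = −174 + 10 log₁₀(B) + NF + SNR_min
= −174 + 71.73 + 3.81 + 18.8
= −79.66 dBm → −79.7 dBm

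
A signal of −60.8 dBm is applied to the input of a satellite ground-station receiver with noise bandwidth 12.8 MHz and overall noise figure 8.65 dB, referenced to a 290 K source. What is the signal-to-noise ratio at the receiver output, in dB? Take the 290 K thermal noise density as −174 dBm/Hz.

Noise floor: N = −174 + 10 log₁₀(B) + NF
10 log₁₀(1.28×10⁷) = 71.07 dB
N = −174 + 71.07 + 8.65 = −94.28 dBm
SNR = P_sig − N = −60.8 − (−94.28) = 33.48 dB → 33.5 dB

33.5 dB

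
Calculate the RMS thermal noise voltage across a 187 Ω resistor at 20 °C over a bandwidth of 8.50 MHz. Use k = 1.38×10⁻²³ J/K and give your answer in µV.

T = 20 °C + 273.15 = 293.15 K
V_n = √(4kTRB)
4kTRB = 4 × 1.38×10⁻²³ × 293.15 × 1.87×10² × 8.50×10⁶ = 2.57×10⁻¹¹ V²
V_n = √(2.57×10⁻¹¹) = 5.07×10⁻⁶ V = 5.07 µV

5.07 µV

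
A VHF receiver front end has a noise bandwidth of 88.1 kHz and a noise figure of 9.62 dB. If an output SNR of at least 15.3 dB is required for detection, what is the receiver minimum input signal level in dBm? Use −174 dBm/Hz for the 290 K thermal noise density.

Sensitivity = −174 + 10 log₁₀(B) + NF + SNR_min
= −174 + 49.45 + 9.62 + 15.3
= −99.63 dBm → −99.6 dBm

−99.6 dBm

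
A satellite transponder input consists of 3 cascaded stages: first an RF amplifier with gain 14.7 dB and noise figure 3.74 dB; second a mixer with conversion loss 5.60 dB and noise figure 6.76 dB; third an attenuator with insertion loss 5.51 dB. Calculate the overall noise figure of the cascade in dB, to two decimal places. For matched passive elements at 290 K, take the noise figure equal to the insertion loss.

Convert to linear (a loss of L dB is a gain of −L dB): F_i = 10^(NF_i/10), G_i = 10^(G_i,dB/10)
  Stage 1: F_1 = 10^(3.74/10) = 2.366, G_1 = 10^(14.7/10) = 29.51
  Stage 2: F_2 = 10^(6.76/10) = 4.742, G_2 = 10^(−5.60/10) = 0.2754
  Stage 3: F_3 = 10^(5.51/10) = 3.556, G_3 = 10^(−5.51/10) = 0.2812
Friis cascade:
  F = 2.366 + (4.742 − 1)/29.51 + (3.556 − 1)/8.128 = 2.807
NF = 10 log₁₀(2.807) = 4.48 dB

4.48 dB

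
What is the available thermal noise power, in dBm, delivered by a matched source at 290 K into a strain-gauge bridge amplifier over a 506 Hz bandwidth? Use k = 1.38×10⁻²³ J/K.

P_n = kTB = 1.38×10⁻²³ × 290 × 5.06×10² = 2.03×10⁻¹⁸ W
In dBm: 10 log₁₀(2.03×10⁻¹⁸ / 10⁻³) = −146.9 dBm

−146.9 dBm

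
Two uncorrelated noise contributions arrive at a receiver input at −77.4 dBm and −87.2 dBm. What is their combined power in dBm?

Convert to linear, add, convert back:
P₁ = 1.82×10⁻¹¹ W, P₂ = 1.91×10⁻¹² W
P_tot = 2.01×10⁻¹¹ W → 10 log₁₀(P_tot / 10⁻³) = −77.0 dBm

−77.0 dBm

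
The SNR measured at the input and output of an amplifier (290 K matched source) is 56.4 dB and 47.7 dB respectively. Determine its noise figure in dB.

NF (dB) = SNR_in(dB) − SNR_out(dB) when the source is at T₀
NF = 56.4 − 47.7 = 8.7 dB

8.7 dB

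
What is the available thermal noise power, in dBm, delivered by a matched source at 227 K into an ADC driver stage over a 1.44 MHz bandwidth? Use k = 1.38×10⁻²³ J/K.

−113.5 dBm

P_n = kTB = 1.38×10⁻²³ × 227 × 1.44×10⁶ = 4.51×10⁻¹⁵ W
In dBm: 10 log₁₀(4.51×10⁻¹⁵ / 10⁻³) = −113.5 dBm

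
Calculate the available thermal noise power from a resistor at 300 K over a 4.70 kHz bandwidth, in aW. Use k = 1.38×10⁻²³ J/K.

P_n = kTB = 1.38×10⁻²³ × 300 × 4.70×10³ = 1.95×10⁻¹⁷ W = 19.5 aW

19.5 aW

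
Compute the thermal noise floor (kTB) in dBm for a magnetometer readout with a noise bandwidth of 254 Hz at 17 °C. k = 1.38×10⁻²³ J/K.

−149.9 dBm

T = 17 °C + 273.15 = 290.15 K
P_n = kTB = 1.38×10⁻²³ × 290.15 × 2.54×10² = 1.02×10⁻¹⁸ W
In dBm: 10 log₁₀(1.02×10⁻¹⁸ / 10⁻³) = −149.9 dBm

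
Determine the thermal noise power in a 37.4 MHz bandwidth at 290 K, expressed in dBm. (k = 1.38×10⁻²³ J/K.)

P_n = kTB = 1.38×10⁻²³ × 290 × 3.74×10⁷ = 1.50×10⁻¹³ W
In dBm: 10 log₁₀(1.50×10⁻¹³ / 10⁻³) = −98.2 dBm

−98.2 dBm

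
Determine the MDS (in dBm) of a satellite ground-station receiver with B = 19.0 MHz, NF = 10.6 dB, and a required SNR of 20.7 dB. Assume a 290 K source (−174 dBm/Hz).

Sensitivity = −174 + 10 log₁₀(B) + NF + SNR_min
= −174 + 72.79 + 10.6 + 20.7
= −69.91 dBm → −69.9 dBm

−69.9 dBm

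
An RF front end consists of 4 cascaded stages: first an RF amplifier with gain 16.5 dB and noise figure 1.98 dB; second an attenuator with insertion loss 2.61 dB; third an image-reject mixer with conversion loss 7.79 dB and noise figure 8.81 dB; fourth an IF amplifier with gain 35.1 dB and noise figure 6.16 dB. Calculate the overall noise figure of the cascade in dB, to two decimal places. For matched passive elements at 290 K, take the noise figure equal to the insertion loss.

4.21 dB

Convert to linear (a loss of L dB is a gain of −L dB): F_i = 10^(NF_i/10), G_i = 10^(G_i,dB/10)
  Stage 1: F_1 = 10^(1.98/10) = 1.578, G_1 = 10^(16.5/10) = 44.67
  Stage 2: F_2 = 10^(2.61/10) = 1.824, G_2 = 10^(−2.61/10) = 0.5483
  Stage 3: F_3 = 10^(8.81/10) = 7.603, G_3 = 10^(−7.79/10) = 0.1663
  Stage 4: F_4 = 10^(6.16/10) = 4.130, G_4 = 10^(35.1/10) = 3236
Friis cascade:
  F = 1.578 + (1.824 − 1)/44.67 + (7.603 − 1)/24.49 + (4.130 − 1)/4.074 = 2.634
NF = 10 log₁₀(2.634) = 4.21 dB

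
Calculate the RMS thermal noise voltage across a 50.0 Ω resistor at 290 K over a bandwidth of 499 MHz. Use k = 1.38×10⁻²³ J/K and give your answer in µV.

20.0 µV

V_n = √(4kTRB)
4kTRB = 4 × 1.38×10⁻²³ × 290 × 5.00×10¹ × 4.99×10⁸ = 3.99×10⁻¹⁰ V²
V_n = √(3.99×10⁻¹⁰) = 2.00×10⁻⁵ V = 20.0 µV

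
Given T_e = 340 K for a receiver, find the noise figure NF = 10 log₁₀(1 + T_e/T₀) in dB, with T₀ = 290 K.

3.37 dB

F = 1 + T_e/T₀ = 1 + 340/290 = 2.17241
NF = 10 log₁₀(2.17241) = 3.37 dB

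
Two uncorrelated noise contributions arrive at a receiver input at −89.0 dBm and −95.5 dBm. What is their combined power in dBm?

−88.1 dBm

Convert to linear, add, convert back:
P₁ = 1.26×10⁻¹² W, P₂ = 2.82×10⁻¹³ W
P_tot = 1.54×10⁻¹² W → 10 log₁₀(P_tot / 10⁻³) = −88.1 dBm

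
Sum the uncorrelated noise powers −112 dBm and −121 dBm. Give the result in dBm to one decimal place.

Convert to linear, add, convert back:
P₁ = 6.31×10⁻¹⁵ W, P₂ = 7.94×10⁻¹⁶ W
P_tot = 7.10×10⁻¹⁵ W → 10 log₁₀(P_tot / 10⁻³) = −111.5 dBm

−111.5 dBm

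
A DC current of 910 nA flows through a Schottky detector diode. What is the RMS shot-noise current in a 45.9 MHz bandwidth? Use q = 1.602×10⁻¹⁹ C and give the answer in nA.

3.66 nA

I_n = √(2qI·B)
2qI·B = 2 × 1.602×10⁻¹⁹ × 9.10×10⁻⁷ × 4.59×10⁷ = 1.34×10⁻¹⁷ A²
I_n = √(1.34×10⁻¹⁷) = 3.66×10⁻⁹ A = 3.66 nA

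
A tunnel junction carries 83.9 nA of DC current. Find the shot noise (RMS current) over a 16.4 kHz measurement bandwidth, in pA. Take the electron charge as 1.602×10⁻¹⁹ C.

I_n = √(2qI·B)
2qI·B = 2 × 1.602×10⁻¹⁹ × 8.39×10⁻⁸ × 1.64×10⁴ = 4.41×10⁻²² A²
I_n = √(4.41×10⁻²²) = 2.10×10⁻¹¹ A = 21.0 pA

21.0 pA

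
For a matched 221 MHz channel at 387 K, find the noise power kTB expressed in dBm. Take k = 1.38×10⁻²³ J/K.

P_n = kTB = 1.38×10⁻²³ × 387 × 2.21×10⁸ = 1.18×10⁻¹² W
In dBm: 10 log₁₀(1.18×10⁻¹² / 10⁻³) = −89.3 dBm

−89.3 dBm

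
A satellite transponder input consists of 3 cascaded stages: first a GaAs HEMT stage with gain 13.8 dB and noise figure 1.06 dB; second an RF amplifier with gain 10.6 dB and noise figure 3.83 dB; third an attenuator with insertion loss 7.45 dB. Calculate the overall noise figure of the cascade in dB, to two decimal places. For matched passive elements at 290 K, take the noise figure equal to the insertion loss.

1.31 dB

Convert to linear (a loss of L dB is a gain of −L dB): F_i = 10^(NF_i/10), G_i = 10^(G_i,dB/10)
  Stage 1: F_1 = 10^(1.06/10) = 1.276, G_1 = 10^(13.8/10) = 23.99
  Stage 2: F_2 = 10^(3.83/10) = 2.415, G_2 = 10^(10.6/10) = 11.48
  Stage 3: F_3 = 10^(7.45/10) = 5.559, G_3 = 10^(−7.45/10) = 0.1799
Friis cascade:
  F = 1.276 + (2.415 − 1)/23.99 + (5.559 − 1)/275.4 = 1.352
NF = 10 log₁₀(1.352) = 1.31 dB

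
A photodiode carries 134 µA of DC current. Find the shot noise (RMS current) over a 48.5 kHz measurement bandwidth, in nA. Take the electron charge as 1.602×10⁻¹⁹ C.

I_n = √(2qI·B)
2qI·B = 2 × 1.602×10⁻¹⁹ × 1.34×10⁻⁴ × 4.85×10⁴ = 2.08×10⁻¹⁸ A²
I_n = √(2.08×10⁻¹⁸) = 1.44×10⁻⁹ A = 1.44 nA

1.44 nA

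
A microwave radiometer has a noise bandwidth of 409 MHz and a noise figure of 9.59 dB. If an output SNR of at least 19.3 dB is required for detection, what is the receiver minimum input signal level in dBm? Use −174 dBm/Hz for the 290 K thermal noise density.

Sensitivity = −174 + 10 log₁₀(B) + NF + SNR_min
= −174 + 86.12 + 9.59 + 19.3
= −58.99 dBm → −59.0 dBm

−59.0 dBm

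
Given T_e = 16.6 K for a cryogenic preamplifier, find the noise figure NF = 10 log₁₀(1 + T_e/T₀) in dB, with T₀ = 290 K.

F = 1 + T_e/T₀ = 1 + 16.6/290 = 1.05724
NF = 10 log₁₀(1.05724) = 0.242 dB

0.242 dB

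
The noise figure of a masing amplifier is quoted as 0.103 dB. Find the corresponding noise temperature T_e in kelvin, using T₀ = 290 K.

6.96 K

F = 10^(0.103/10) = 1.024
T_e = (F − 1)·T₀ = (1.024 − 1) × 290 = 6.96 K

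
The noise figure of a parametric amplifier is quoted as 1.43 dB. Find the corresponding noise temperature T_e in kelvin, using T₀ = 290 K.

113 K

F = 10^(1.43/10) = 1.38995
T_e = (F − 1)·T₀ = (1.38995 − 1) × 290 = 113 K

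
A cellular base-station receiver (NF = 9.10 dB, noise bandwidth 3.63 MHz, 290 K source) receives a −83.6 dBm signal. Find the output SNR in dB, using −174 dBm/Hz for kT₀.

15.7 dB

Noise floor: N = −174 + 10 log₁₀(B) + NF
10 log₁₀(3.63×10⁶) = 65.6 dB
N = −174 + 65.6 + 9.10 = −99.30 dBm
SNR = P_sig − N = −83.6 − (−99.30) = 15.70 dB → 15.7 dB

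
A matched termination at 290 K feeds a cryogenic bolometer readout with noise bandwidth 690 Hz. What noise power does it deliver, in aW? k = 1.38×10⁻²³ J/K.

P_n = kTB = 1.38×10⁻²³ × 290 × 6.90×10² = 2.76×10⁻¹⁸ W = 2.76 aW

2.76 aW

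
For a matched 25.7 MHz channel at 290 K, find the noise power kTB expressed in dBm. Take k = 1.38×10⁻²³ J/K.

−99.9 dBm

P_n = kTB = 1.38×10⁻²³ × 290 × 2.57×10⁷ = 1.03×10⁻¹³ W
In dBm: 10 log₁₀(1.03×10⁻¹³ / 10⁻³) = −99.9 dBm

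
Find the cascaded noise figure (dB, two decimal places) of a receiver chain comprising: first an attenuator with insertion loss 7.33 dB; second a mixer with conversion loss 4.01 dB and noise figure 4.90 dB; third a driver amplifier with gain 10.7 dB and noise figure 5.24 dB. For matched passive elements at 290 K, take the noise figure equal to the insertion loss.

16.87 dB

Convert to linear (a loss of L dB is a gain of −L dB): F_i = 10^(NF_i/10), G_i = 10^(G_i,dB/10)
  Stage 1: F_1 = 10^(7.33/10) = 5.408, G_1 = 10^(−7.33/10) = 0.1849
  Stage 2: F_2 = 10^(4.90/10) = 3.090, G_2 = 10^(−4.01/10) = 0.3972
  Stage 3: F_3 = 10^(5.24/10) = 3.342, G_3 = 10^(10.7/10) = 11.75
Friis cascade:
  F = 5.408 + (3.090 − 1)/0.1849 + (3.342 − 1)/0.07345 = 48.60
NF = 10 log₁₀(48.60) = 16.87 dB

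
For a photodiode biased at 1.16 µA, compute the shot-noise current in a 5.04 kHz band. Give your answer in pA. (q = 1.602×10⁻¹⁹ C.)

43.3 pA

I_n = √(2qI·B)
2qI·B = 2 × 1.602×10⁻¹⁹ × 1.16×10⁻⁶ × 5.04×10³ = 1.87×10⁻²¹ A²
I_n = √(1.87×10⁻²¹) = 4.33×10⁻¹¹ A = 43.3 pA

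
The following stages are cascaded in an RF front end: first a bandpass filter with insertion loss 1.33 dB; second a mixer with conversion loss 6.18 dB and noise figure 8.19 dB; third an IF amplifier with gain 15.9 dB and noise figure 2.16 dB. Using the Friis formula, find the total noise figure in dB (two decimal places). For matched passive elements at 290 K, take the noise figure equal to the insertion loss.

11.00 dB

Convert to linear (a loss of L dB is a gain of −L dB): F_i = 10^(NF_i/10), G_i = 10^(G_i,dB/10)
  Stage 1: F_1 = 10^(1.33/10) = 1.358, G_1 = 10^(−1.33/10) = 0.7362
  Stage 2: F_2 = 10^(8.19/10) = 6.592, G_2 = 10^(−6.18/10) = 0.2410
  Stage 3: F_3 = 10^(2.16/10) = 1.644, G_3 = 10^(15.9/10) = 38.90
Friis cascade:
  F = 1.358 + (6.592 − 1)/0.7362 + (1.644 − 1)/0.1774 = 12.59
NF = 10 log₁₀(12.59) = 11.00 dB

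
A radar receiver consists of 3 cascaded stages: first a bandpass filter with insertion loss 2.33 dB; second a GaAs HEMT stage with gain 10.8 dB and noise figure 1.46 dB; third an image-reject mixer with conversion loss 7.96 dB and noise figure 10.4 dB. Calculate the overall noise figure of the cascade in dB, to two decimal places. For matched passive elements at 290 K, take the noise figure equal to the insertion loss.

Convert to linear (a loss of L dB is a gain of −L dB): F_i = 10^(NF_i/10), G_i = 10^(G_i,dB/10)
  Stage 1: F_1 = 10^(2.33/10) = 1.710, G_1 = 10^(−2.33/10) = 0.5848
  Stage 2: F_2 = 10^(1.46/10) = 1.400, G_2 = 10^(10.8/10) = 12.02
  Stage 3: F_3 = 10^(10.4/10) = 10.96, G_3 = 10^(−7.96/10) = 0.1600
Friis cascade:
  F = 1.710 + (1.400 − 1)/0.5848 + (10.96 − 1)/7.031 = 3.811
NF = 10 log₁₀(3.811) = 5.81 dB

5.81 dB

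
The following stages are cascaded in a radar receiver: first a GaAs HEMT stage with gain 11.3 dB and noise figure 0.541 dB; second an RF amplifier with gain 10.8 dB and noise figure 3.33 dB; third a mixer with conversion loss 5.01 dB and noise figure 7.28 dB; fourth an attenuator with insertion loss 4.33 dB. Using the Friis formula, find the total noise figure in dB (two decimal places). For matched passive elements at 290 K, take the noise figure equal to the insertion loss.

1.07 dB

Convert to linear (a loss of L dB is a gain of −L dB): F_i = 10^(NF_i/10), G_i = 10^(G_i,dB/10)
  Stage 1: F_1 = 10^(0.541/10) = 1.133, G_1 = 10^(11.3/10) = 13.49
  Stage 2: F_2 = 10^(3.33/10) = 2.153, G_2 = 10^(10.8/10) = 12.02
  Stage 3: F_3 = 10^(7.28/10) = 5.346, G_3 = 10^(−5.01/10) = 0.3155
  Stage 4: F_4 = 10^(4.33/10) = 2.710, G_4 = 10^(−4.33/10) = 0.3690
Friis cascade:
  F = 1.133 + (2.153 − 1)/13.49 + (5.346 − 1)/162.2 + (2.710 − 1)/51.17 = 1.278
NF = 10 log₁₀(1.278) = 1.07 dB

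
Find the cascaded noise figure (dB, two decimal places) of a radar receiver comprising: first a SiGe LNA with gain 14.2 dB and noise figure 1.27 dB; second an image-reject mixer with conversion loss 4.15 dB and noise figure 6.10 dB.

1.63 dB

Convert to linear (a loss of L dB is a gain of −L dB): F_i = 10^(NF_i/10), G_i = 10^(G_i,dB/10)
  Stage 1: F_1 = 10^(1.27/10) = 1.340, G_1 = 10^(14.2/10) = 26.30
  Stage 2: F_2 = 10^(6.10/10) = 4.074, G_2 = 10^(−4.15/10) = 0.3846
Friis cascade:
  F = 1.340 + (4.074 − 1)/26.30 = 1.457
NF = 10 log₁₀(1.457) = 1.63 dB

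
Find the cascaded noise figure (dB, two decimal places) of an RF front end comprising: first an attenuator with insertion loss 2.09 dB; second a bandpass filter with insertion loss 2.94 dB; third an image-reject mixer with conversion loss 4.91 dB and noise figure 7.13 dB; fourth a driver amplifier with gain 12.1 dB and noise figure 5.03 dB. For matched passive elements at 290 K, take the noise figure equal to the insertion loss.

Convert to linear (a loss of L dB is a gain of −L dB): F_i = 10^(NF_i/10), G_i = 10^(G_i,dB/10)
  Stage 1: F_1 = 10^(2.09/10) = 1.618, G_1 = 10^(−2.09/10) = 0.6180
  Stage 2: F_2 = 10^(2.94/10) = 1.968, G_2 = 10^(−2.94/10) = 0.5082
  Stage 3: F_3 = 10^(7.13/10) = 5.164, G_3 = 10^(−4.91/10) = 0.3228
  Stage 4: F_4 = 10^(5.03/10) = 3.184, G_4 = 10^(12.1/10) = 16.22
Friis cascade:
  F = 1.618 + (1.968 − 1)/0.6180 + (5.164 − 1)/0.3141 + (3.184 − 1)/0.1014 = 37.99
NF = 10 log₁₀(37.99) = 15.80 dB

15.80 dB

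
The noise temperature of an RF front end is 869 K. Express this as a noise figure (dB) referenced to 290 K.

F = 1 + T_e/T₀ = 1 + 869/290 = 3.99655
NF = 10 log₁₀(3.99655) = 6.02 dB

6.02 dB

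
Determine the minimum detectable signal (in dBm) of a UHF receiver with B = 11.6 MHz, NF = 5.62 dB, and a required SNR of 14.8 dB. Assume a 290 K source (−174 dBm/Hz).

Sensitivity = −174 + 10 log₁₀(B) + NF + SNR_min
= −174 + 70.64 + 5.62 + 14.8
= −82.94 dBm → −82.9 dBm

−82.9 dBm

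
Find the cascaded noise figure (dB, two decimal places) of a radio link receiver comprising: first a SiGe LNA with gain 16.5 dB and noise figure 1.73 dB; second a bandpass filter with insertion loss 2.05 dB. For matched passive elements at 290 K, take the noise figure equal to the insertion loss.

Convert to linear (a loss of L dB is a gain of −L dB): F_i = 10^(NF_i/10), G_i = 10^(G_i,dB/10)
  Stage 1: F_1 = 10^(1.73/10) = 1.489, G_1 = 10^(16.5/10) = 44.67
  Stage 2: F_2 = 10^(2.05/10) = 1.603, G_2 = 10^(−2.05/10) = 0.6237
Friis cascade:
  F = 1.489 + (1.603 − 1)/44.67 = 1.503
NF = 10 log₁₀(1.503) = 1.77 dB

1.77 dB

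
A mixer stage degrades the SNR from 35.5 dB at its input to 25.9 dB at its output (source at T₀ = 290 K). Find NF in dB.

NF (dB) = SNR_in(dB) − SNR_out(dB) when the source is at T₀
NF = 35.5 − 25.9 = 9.6 dB

9.6 dB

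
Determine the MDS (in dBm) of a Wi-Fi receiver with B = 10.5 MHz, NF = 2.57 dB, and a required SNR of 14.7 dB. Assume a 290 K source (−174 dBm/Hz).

−86.5 dBm

Sensitivity = −174 + 10 log₁₀(B) + NF + SNR_min
= −174 + 70.21 + 2.57 + 14.7
= −86.52 dBm → −86.5 dBm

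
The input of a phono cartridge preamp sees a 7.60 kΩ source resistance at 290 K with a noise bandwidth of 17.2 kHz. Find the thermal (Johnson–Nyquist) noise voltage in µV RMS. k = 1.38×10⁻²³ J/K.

1.45 µV

V_n = √(4kTRB)
4kTRB = 4 × 1.38×10⁻²³ × 290 × 7.60×10³ × 1.72×10⁴ = 2.09×10⁻¹² V²
V_n = √(2.09×10⁻¹²) = 1.45×10⁻⁶ V = 1.45 µV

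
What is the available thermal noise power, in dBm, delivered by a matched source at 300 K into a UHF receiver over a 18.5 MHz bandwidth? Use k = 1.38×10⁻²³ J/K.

P_n = kTB = 1.38×10⁻²³ × 300 × 1.85×10⁷ = 7.66×10⁻¹⁴ W
In dBm: 10 log₁₀(7.66×10⁻¹⁴ / 10⁻³) = −101.2 dBm

−101.2 dBm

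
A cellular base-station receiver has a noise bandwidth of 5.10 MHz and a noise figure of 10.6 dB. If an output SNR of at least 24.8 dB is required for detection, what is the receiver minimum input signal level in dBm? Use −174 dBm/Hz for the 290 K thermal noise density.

−71.5 dBm

Sensitivity = −174 + 10 log₁₀(B) + NF + SNR_min
= −174 + 67.08 + 10.6 + 24.8
= −71.52 dBm → −71.5 dBm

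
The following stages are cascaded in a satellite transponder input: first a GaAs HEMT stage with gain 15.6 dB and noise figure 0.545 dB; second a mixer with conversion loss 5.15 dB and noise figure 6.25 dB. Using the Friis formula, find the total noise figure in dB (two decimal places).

0.87 dB

Convert to linear (a loss of L dB is a gain of −L dB): F_i = 10^(NF_i/10), G_i = 10^(G_i,dB/10)
  Stage 1: F_1 = 10^(0.545/10) = 1.134, G_1 = 10^(15.6/10) = 36.31
  Stage 2: F_2 = 10^(6.25/10) = 4.217, G_2 = 10^(−5.15/10) = 0.3055
Friis cascade:
  F = 1.134 + (4.217 − 1)/36.31 = 1.222
NF = 10 log₁₀(1.222) = 0.87 dB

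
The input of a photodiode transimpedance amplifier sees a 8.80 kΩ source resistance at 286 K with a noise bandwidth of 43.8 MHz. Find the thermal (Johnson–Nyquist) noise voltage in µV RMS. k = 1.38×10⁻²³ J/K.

78.0 µV

V_n = √(4kTRB)
4kTRB = 4 × 1.38×10⁻²³ × 286 × 8.80×10³ × 4.38×10⁷ = 6.09×10⁻⁹ V²
V_n = √(6.09×10⁻⁹) = 7.80×10⁻⁵ V = 78.0 µV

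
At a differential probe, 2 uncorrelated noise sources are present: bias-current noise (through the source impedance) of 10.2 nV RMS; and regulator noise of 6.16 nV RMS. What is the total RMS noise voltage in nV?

11.9 nV

Uncorrelated sources add in power (mean-square): V_tot = √(ΣV_i²)
V_tot = √[(1.02×10⁻⁸)² + (6.16×10⁻⁹)²] = 1.19×10⁻⁸ V = 11.9 nV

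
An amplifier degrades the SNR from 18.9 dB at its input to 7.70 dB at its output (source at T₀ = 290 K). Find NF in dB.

11.20 dB

NF (dB) = SNR_in(dB) − SNR_out(dB) when the source is at T₀
NF = 18.9 − 7.70 = 11.20 dB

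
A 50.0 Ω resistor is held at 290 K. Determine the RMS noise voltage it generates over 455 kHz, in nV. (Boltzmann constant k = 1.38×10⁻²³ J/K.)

V_n = √(4kTRB)
4kTRB = 4 × 1.38×10⁻²³ × 290 × 5.00×10¹ × 4.55×10⁵ = 3.64×10⁻¹³ V²
V_n = √(3.64×10⁻¹³) = 6.03×10⁻⁷ V = 603 nV

603 nV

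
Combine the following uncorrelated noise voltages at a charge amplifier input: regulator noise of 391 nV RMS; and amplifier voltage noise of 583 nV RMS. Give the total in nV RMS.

Uncorrelated sources add in power (mean-square): V_tot = √(ΣV_i²)
V_tot = √[(3.91×10⁻⁷)² + (5.83×10⁻⁷)²] = 7.02×10⁻⁷ V = 702 nV

702 nV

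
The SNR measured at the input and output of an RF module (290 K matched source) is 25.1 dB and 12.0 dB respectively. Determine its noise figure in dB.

NF (dB) = SNR_in(dB) − SNR_out(dB) when the source is at T₀
NF = 25.1 − 12.0 = 13.1 dB

13.1 dB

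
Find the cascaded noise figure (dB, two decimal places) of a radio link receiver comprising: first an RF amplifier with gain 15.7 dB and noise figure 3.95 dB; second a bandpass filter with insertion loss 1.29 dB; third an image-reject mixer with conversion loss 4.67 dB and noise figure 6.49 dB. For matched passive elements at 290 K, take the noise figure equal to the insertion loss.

4.18 dB

Convert to linear (a loss of L dB is a gain of −L dB): F_i = 10^(NF_i/10), G_i = 10^(G_i,dB/10)
  Stage 1: F_1 = 10^(3.95/10) = 2.483, G_1 = 10^(15.7/10) = 37.15
  Stage 2: F_2 = 10^(1.29/10) = 1.346, G_2 = 10^(−1.29/10) = 0.7430
  Stage 3: F_3 = 10^(6.49/10) = 4.457, G_3 = 10^(−4.67/10) = 0.3412
Friis cascade:
  F = 2.483 + (1.346 − 1)/37.15 + (4.457 − 1)/27.61 = 2.618
NF = 10 log₁₀(2.618) = 4.18 dB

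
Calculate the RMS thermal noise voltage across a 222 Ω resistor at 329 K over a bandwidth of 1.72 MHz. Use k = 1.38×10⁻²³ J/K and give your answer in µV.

2.63 µV

V_n = √(4kTRB)
4kTRB = 4 × 1.38×10⁻²³ × 329 × 2.22×10² × 1.72×10⁶ = 6.93×10⁻¹² V²
V_n = √(6.93×10⁻¹²) = 2.63×10⁻⁶ V = 2.63 µV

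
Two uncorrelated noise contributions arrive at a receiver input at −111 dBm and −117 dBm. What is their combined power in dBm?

Convert to linear, add, convert back:
P₁ = 7.94×10⁻¹⁵ W, P₂ = 2.00×10⁻¹⁵ W
P_tot = 9.94×10⁻¹⁵ W → 10 log₁₀(P_tot / 10⁻³) = −110.0 dBm

−110.0 dBm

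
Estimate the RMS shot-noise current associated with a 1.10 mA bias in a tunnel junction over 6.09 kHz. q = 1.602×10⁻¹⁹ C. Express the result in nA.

I_n = √(2qI·B)
2qI·B = 2 × 1.602×10⁻¹⁹ × 1.10×10⁻³ × 6.09×10³ = 2.15×10⁻¹⁸ A²
I_n = √(2.15×10⁻¹⁸) = 1.47×10⁻⁹ A = 1.47 nA

1.47 nA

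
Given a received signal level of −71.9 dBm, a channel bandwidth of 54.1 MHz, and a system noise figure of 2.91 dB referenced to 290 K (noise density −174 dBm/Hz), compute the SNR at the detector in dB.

Noise floor: N = −174 + 10 log₁₀(B) + NF
10 log₁₀(5.41×10⁷) = 77.33 dB
N = −174 + 77.33 + 2.91 = −93.76 dBm
SNR = P_sig − N = −71.9 − (−93.76) = 21.86 dB → 21.9 dB

21.9 dB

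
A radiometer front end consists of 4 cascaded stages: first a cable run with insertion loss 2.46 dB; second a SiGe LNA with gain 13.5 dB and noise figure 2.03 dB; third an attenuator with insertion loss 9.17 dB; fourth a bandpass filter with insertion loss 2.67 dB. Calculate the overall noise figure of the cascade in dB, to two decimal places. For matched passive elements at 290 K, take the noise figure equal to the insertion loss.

Convert to linear (a loss of L dB is a gain of −L dB): F_i = 10^(NF_i/10), G_i = 10^(G_i,dB/10)
  Stage 1: F_1 = 10^(2.46/10) = 1.762, G_1 = 10^(−2.46/10) = 0.5675
  Stage 2: F_2 = 10^(2.03/10) = 1.596, G_2 = 10^(13.5/10) = 22.39
  Stage 3: F_3 = 10^(9.17/10) = 8.260, G_3 = 10^(−9.17/10) = 0.1211
  Stage 4: F_4 = 10^(2.67/10) = 1.849, G_4 = 10^(−2.67/10) = 0.5408
Friis cascade:
  F = 1.762 + (1.596 − 1)/0.5675 + (8.260 − 1)/12.71 + (1.849 − 1)/1.538 = 3.935
NF = 10 log₁₀(3.935) = 5.95 dB

5.95 dB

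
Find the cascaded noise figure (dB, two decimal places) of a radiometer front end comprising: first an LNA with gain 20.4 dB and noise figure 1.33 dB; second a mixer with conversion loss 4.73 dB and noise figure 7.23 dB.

1.45 dB

Convert to linear (a loss of L dB is a gain of −L dB): F_i = 10^(NF_i/10), G_i = 10^(G_i,dB/10)
  Stage 1: F_1 = 10^(1.33/10) = 1.358, G_1 = 10^(20.4/10) = 109.6
  Stage 2: F_2 = 10^(7.23/10) = 5.284, G_2 = 10^(−4.73/10) = 0.3365
Friis cascade:
  F = 1.358 + (5.284 − 1)/109.6 = 1.397
NF = 10 log₁₀(1.397) = 1.45 dB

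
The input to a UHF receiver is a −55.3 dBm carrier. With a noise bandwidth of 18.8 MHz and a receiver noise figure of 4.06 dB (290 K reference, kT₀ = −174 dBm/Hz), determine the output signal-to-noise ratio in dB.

41.9 dB

Noise floor: N = −174 + 10 log₁₀(B) + NF
10 log₁₀(1.88×10⁷) = 72.74 dB
N = −174 + 72.74 + 4.06 = −97.20 dBm
SNR = P_sig − N = −55.3 − (−97.20) = 41.90 dB → 41.9 dB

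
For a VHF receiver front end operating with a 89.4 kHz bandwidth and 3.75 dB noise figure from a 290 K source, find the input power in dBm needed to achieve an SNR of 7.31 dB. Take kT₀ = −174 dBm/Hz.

−113.4 dBm

Sensitivity = −174 + 10 log₁₀(B) + NF + SNR_min
= −174 + 49.51 + 3.75 + 7.31
= −113.43 dBm → −113.4 dBm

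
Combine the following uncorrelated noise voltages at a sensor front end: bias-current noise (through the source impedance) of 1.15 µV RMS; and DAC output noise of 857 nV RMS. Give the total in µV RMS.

1.43 µV

Uncorrelated sources add in power (mean-square): V_tot = √(ΣV_i²)
V_tot = √[(1.15×10⁻⁶)² + (8.57×10⁻⁷)²] = 1.43×10⁻⁶ V = 1.43 µV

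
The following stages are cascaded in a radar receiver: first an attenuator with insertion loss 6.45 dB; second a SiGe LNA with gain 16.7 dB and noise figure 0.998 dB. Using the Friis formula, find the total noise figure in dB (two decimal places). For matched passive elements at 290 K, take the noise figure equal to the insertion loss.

7.45 dB

Convert to linear (a loss of L dB is a gain of −L dB): F_i = 10^(NF_i/10), G_i = 10^(G_i,dB/10)
  Stage 1: F_1 = 10^(6.45/10) = 4.416, G_1 = 10^(−6.45/10) = 0.2265
  Stage 2: F_2 = 10^(0.998/10) = 1.258, G_2 = 10^(16.7/10) = 46.77
Friis cascade:
  F = 4.416 + (1.258 − 1)/0.2265 = 5.556
NF = 10 log₁₀(5.556) = 7.45 dB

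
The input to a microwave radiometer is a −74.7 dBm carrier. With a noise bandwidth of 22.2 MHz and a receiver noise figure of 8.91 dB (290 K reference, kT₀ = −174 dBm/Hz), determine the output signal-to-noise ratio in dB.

Noise floor: N = −174 + 10 log₁₀(B) + NF
10 log₁₀(2.22×10⁷) = 73.46 dB
N = −174 + 73.46 + 8.91 = −91.63 dBm
SNR = P_sig − N = −74.7 − (−91.63) = 16.93 dB → 16.9 dB

16.9 dB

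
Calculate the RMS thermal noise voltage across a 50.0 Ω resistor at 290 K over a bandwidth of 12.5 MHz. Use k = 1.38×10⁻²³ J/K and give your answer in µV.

3.16 µV

V_n = √(4kTRB)
4kTRB = 4 × 1.38×10⁻²³ × 290 × 5.00×10¹ × 1.25×10⁷ = 1.00×10⁻¹¹ V²
V_n = √(1.00×10⁻¹¹) = 3.16×10⁻⁶ V = 3.16 µV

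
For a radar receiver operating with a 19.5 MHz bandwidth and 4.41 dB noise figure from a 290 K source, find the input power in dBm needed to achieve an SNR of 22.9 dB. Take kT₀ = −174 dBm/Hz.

Sensitivity = −174 + 10 log₁₀(B) + NF + SNR_min
= −174 + 72.9 + 4.41 + 22.9
= −73.79 dBm → −73.8 dBm

−73.8 dBm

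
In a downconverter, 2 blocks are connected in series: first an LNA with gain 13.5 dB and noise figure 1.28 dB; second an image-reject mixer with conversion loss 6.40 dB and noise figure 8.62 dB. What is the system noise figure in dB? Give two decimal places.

Convert to linear (a loss of L dB is a gain of −L dB): F_i = 10^(NF_i/10), G_i = 10^(G_i,dB/10)
  Stage 1: F_1 = 10^(1.28/10) = 1.343, G_1 = 10^(13.5/10) = 22.39
  Stage 2: F_2 = 10^(8.62/10) = 7.278, G_2 = 10^(−6.40/10) = 0.2291
Friis cascade:
  F = 1.343 + (7.278 − 1)/22.39 = 1.623
NF = 10 log₁₀(1.623) = 2.10 dB

2.10 dB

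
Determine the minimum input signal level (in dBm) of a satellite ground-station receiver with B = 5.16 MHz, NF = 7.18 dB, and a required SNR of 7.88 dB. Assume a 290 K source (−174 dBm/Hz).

−91.8 dBm

Sensitivity = −174 + 10 log₁₀(B) + NF + SNR_min
= −174 + 67.13 + 7.18 + 7.88
= −91.81 dBm → −91.8 dBm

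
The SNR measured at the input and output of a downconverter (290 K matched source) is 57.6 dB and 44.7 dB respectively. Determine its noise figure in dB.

NF (dB) = SNR_in(dB) − SNR_out(dB) when the source is at T₀
NF = 57.6 − 44.7 = 12.9 dB

12.9 dB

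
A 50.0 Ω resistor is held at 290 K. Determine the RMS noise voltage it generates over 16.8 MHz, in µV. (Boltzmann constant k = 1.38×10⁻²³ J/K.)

V_n = √(4kTRB)
4kTRB = 4 × 1.38×10⁻²³ × 290 × 5.00×10¹ × 1.68×10⁷ = 1.34×10⁻¹¹ V²
V_n = √(1.34×10⁻¹¹) = 3.67×10⁻⁶ V = 3.67 µV

3.67 µV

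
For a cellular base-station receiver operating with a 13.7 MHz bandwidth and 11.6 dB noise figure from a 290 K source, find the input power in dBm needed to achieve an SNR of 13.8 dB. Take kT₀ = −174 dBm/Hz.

−77.2 dBm

Sensitivity = −174 + 10 log₁₀(B) + NF + SNR_min
= −174 + 71.37 + 11.6 + 13.8
= −77.23 dBm → −77.2 dBm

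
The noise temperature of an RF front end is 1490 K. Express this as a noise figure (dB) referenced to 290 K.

F = 1 + T_e/T₀ = 1 + 1490/290 = 6.13793
NF = 10 log₁₀(6.13793) = 7.88 dB

7.88 dB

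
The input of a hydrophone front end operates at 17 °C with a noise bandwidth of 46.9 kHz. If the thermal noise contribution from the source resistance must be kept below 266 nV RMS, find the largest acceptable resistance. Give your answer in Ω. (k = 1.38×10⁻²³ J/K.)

94.2 Ω

T = 17 °C + 273.15 = 290.15 K
Johnson–Nyquist: V_n = √(4kTRB) ⇒ R = V_n² / (4kTB)
4kTB = 4 × 1.38×10⁻²³ × 290.15 × 4.69×10⁴ = 7.51×10⁻¹⁶
R = (2.66×10⁻⁷)² / 7.51×10⁻¹⁶ = 9.42×10¹ Ω = 94.2 Ω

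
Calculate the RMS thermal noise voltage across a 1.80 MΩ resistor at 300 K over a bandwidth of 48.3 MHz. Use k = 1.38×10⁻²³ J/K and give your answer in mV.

V_n = √(4kTRB)
4kTRB = 4 × 1.38×10⁻²³ × 300 × 1.80×10⁶ × 4.83×10⁷ = 1.44×10⁻⁶ V²
V_n = √(1.44×10⁻⁶) = 1.20×10⁻³ V = 1.20 mV

1.20 mV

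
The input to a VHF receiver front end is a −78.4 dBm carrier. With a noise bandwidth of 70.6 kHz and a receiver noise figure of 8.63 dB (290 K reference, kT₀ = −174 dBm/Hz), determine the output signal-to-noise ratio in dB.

38.5 dB

Noise floor: N = −174 + 10 log₁₀(B) + NF
10 log₁₀(7.06×10⁴) = 48.49 dB
N = −174 + 48.49 + 8.63 = −116.88 dBm
SNR = P_sig − N = −78.4 − (−116.88) = 38.48 dB → 38.5 dB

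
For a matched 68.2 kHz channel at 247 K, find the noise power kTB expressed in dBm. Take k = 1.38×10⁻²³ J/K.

P_n = kTB = 1.38×10⁻²³ × 247 × 6.82×10⁴ = 2.32×10⁻¹⁶ W
In dBm: 10 log₁₀(2.32×10⁻¹⁶ / 10⁻³) = −126.3 dBm

−126.3 dBm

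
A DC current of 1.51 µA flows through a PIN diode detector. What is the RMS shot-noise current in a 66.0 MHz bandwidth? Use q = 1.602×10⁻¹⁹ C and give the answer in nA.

5.65 nA

I_n = √(2qI·B)
2qI·B = 2 × 1.602×10⁻¹⁹ × 1.51×10⁻⁶ × 6.60×10⁷ = 3.19×10⁻¹⁷ A²
I_n = √(3.19×10⁻¹⁷) = 5.65×10⁻⁹ A = 5.65 nA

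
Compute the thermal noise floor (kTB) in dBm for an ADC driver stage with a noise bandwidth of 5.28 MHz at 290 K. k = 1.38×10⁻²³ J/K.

−106.8 dBm

P_n = kTB = 1.38×10⁻²³ × 290 × 5.28×10⁶ = 2.11×10⁻¹⁴ W
In dBm: 10 log₁₀(2.11×10⁻¹⁴ / 10⁻³) = −106.8 dBm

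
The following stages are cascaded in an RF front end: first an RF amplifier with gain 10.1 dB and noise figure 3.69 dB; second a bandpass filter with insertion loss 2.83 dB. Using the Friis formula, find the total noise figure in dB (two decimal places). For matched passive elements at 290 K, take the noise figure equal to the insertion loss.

Convert to linear (a loss of L dB is a gain of −L dB): F_i = 10^(NF_i/10), G_i = 10^(G_i,dB/10)
  Stage 1: F_1 = 10^(3.69/10) = 2.339, G_1 = 10^(10.1/10) = 10.23
  Stage 2: F_2 = 10^(2.83/10) = 1.919, G_2 = 10^(−2.83/10) = 0.5212
Friis cascade:
  F = 2.339 + (1.919 − 1)/10.23 = 2.429
NF = 10 log₁₀(2.429) = 3.85 dB

3.85 dB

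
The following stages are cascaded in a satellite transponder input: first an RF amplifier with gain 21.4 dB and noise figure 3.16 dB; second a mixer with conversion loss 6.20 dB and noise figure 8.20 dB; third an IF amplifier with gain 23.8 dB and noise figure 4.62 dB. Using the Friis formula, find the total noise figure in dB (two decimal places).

Convert to linear (a loss of L dB is a gain of −L dB): F_i = 10^(NF_i/10), G_i = 10^(G_i,dB/10)
  Stage 1: F_1 = 10^(3.16/10) = 2.070, G_1 = 10^(21.4/10) = 138.0
  Stage 2: F_2 = 10^(8.20/10) = 6.607, G_2 = 10^(−6.20/10) = 0.2399
  Stage 3: F_3 = 10^(4.62/10) = 2.897, G_3 = 10^(23.8/10) = 239.9
Friis cascade:
  F = 2.070 + (6.607 − 1)/138.0 + (2.897 − 1)/33.11 = 2.168
NF = 10 log₁₀(2.168) = 3.36 dB

3.36 dB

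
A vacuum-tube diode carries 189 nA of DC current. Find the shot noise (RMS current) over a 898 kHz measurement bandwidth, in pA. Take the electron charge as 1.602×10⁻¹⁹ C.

I_n = √(2qI·B)
2qI·B = 2 × 1.602×10⁻¹⁹ × 1.89×10⁻⁷ × 8.98×10⁵ = 5.44×10⁻²⁰ A²
I_n = √(5.44×10⁻²⁰) = 2.33×10⁻¹⁰ A = 233 pA

233 pA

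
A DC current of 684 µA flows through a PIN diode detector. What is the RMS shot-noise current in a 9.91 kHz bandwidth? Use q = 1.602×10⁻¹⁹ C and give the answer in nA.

1.47 nA

I_n = √(2qI·B)
2qI·B = 2 × 1.602×10⁻¹⁹ × 6.84×10⁻⁴ × 9.91×10³ = 2.17×10⁻¹⁸ A²
I_n = √(2.17×10⁻¹⁸) = 1.47×10⁻⁹ A = 1.47 nA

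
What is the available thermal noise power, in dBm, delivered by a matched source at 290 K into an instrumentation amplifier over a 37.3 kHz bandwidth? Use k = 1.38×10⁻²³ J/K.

P_n = kTB = 1.38×10⁻²³ × 290 × 3.73×10⁴ = 1.49×10⁻¹⁶ W
In dBm: 10 log₁₀(1.49×10⁻¹⁶ / 10⁻³) = −128.3 dBm

−128.3 dBm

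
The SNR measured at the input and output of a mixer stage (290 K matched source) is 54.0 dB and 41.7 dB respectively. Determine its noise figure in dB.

12.3 dB

NF (dB) = SNR_in(dB) − SNR_out(dB) when the source is at T₀
NF = 54.0 − 41.7 = 12.3 dB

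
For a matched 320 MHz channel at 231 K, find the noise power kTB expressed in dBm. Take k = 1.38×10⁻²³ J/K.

−89.9 dBm

P_n = kTB = 1.38×10⁻²³ × 231 × 3.20×10⁸ = 1.02×10⁻¹² W
In dBm: 10 log₁₀(1.02×10⁻¹² / 10⁻³) = −89.9 dBm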